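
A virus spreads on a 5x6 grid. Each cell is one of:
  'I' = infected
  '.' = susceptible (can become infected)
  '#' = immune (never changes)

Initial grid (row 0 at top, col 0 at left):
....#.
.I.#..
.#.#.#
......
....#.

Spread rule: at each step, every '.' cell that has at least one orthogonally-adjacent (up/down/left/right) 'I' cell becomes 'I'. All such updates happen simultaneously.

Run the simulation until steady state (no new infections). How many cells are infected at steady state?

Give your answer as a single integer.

Answer: 24

Derivation:
Step 0 (initial): 1 infected
Step 1: +3 new -> 4 infected
Step 2: +4 new -> 8 infected
Step 3: +3 new -> 11 infected
Step 4: +4 new -> 15 infected
Step 5: +3 new -> 18 infected
Step 6: +2 new -> 20 infected
Step 7: +2 new -> 22 infected
Step 8: +1 new -> 23 infected
Step 9: +1 new -> 24 infected
Step 10: +0 new -> 24 infected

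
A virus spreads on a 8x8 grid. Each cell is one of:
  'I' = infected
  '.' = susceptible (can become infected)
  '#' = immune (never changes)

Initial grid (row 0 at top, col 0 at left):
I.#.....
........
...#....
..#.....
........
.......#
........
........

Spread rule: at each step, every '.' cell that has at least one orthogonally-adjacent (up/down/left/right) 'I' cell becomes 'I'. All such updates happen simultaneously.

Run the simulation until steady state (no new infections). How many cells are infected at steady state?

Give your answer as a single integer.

Step 0 (initial): 1 infected
Step 1: +2 new -> 3 infected
Step 2: +2 new -> 5 infected
Step 3: +3 new -> 8 infected
Step 4: +4 new -> 12 infected
Step 5: +4 new -> 16 infected
Step 6: +6 new -> 22 infected
Step 7: +8 new -> 30 infected
Step 8: +9 new -> 39 infected
Step 9: +7 new -> 46 infected
Step 10: +5 new -> 51 infected
Step 11: +4 new -> 55 infected
Step 12: +2 new -> 57 infected
Step 13: +2 new -> 59 infected
Step 14: +1 new -> 60 infected
Step 15: +0 new -> 60 infected

Answer: 60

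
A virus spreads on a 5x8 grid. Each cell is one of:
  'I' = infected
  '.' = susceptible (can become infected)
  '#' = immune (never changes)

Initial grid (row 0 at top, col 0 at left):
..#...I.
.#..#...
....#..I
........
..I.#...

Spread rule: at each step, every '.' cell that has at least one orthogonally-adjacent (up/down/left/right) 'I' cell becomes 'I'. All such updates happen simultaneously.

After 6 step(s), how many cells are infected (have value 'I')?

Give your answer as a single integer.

Answer: 34

Derivation:
Step 0 (initial): 3 infected
Step 1: +9 new -> 12 infected
Step 2: +9 new -> 21 infected
Step 3: +8 new -> 29 infected
Step 4: +3 new -> 32 infected
Step 5: +1 new -> 33 infected
Step 6: +1 new -> 34 infected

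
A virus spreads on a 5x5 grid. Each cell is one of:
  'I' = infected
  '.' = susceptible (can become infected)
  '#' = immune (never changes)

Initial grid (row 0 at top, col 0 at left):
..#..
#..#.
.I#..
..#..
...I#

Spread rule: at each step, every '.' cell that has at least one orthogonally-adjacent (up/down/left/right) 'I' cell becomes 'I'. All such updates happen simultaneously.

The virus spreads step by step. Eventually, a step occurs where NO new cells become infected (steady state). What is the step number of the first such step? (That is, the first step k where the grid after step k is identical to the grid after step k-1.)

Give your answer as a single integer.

Answer: 7

Derivation:
Step 0 (initial): 2 infected
Step 1: +5 new -> 7 infected
Step 2: +6 new -> 13 infected
Step 3: +3 new -> 16 infected
Step 4: +1 new -> 17 infected
Step 5: +1 new -> 18 infected
Step 6: +1 new -> 19 infected
Step 7: +0 new -> 19 infected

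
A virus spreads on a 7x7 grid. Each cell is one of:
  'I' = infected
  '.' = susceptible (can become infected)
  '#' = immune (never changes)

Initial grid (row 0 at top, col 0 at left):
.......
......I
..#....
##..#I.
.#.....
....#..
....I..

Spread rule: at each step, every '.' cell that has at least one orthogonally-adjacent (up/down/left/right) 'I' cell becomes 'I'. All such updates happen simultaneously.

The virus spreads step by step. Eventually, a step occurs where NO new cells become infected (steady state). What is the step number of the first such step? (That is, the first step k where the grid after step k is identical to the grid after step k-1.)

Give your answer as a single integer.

Step 0 (initial): 3 infected
Step 1: +8 new -> 11 infected
Step 2: +9 new -> 20 infected
Step 3: +7 new -> 27 infected
Step 4: +6 new -> 33 infected
Step 5: +4 new -> 37 infected
Step 6: +4 new -> 41 infected
Step 7: +2 new -> 43 infected
Step 8: +0 new -> 43 infected

Answer: 8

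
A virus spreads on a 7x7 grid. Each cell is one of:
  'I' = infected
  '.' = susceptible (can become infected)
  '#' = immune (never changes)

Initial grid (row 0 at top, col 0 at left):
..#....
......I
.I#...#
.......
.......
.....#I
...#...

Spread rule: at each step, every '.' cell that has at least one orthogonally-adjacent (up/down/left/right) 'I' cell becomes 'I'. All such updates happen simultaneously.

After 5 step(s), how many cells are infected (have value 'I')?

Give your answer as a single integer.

Answer: 44

Derivation:
Step 0 (initial): 3 infected
Step 1: +7 new -> 10 infected
Step 2: +12 new -> 22 infected
Step 3: +11 new -> 33 infected
Step 4: +8 new -> 41 infected
Step 5: +3 new -> 44 infected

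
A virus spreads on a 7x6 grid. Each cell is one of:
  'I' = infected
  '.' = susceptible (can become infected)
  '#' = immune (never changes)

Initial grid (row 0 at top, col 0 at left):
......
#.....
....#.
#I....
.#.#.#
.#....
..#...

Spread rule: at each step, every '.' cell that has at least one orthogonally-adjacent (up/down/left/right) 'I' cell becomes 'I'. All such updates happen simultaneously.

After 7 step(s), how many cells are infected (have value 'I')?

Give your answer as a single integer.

Answer: 30

Derivation:
Step 0 (initial): 1 infected
Step 1: +2 new -> 3 infected
Step 2: +5 new -> 8 infected
Step 3: +5 new -> 13 infected
Step 4: +6 new -> 19 infected
Step 5: +5 new -> 24 infected
Step 6: +4 new -> 28 infected
Step 7: +2 new -> 30 infected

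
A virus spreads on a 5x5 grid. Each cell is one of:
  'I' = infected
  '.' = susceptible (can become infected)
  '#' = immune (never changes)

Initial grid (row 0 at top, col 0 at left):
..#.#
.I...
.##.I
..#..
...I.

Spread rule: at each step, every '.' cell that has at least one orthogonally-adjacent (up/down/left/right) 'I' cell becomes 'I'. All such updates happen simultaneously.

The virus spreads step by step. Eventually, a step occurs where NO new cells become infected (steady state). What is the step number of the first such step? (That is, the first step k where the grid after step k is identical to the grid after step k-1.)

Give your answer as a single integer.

Answer: 4

Derivation:
Step 0 (initial): 3 infected
Step 1: +9 new -> 12 infected
Step 2: +4 new -> 16 infected
Step 3: +4 new -> 20 infected
Step 4: +0 new -> 20 infected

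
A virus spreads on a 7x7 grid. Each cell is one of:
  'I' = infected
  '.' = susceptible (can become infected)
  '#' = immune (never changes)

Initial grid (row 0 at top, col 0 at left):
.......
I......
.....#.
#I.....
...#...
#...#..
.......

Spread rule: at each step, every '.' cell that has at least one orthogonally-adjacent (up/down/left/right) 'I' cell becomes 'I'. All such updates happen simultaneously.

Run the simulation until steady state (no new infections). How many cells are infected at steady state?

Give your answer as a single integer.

Step 0 (initial): 2 infected
Step 1: +6 new -> 8 infected
Step 2: +7 new -> 15 infected
Step 3: +6 new -> 21 infected
Step 4: +8 new -> 29 infected
Step 5: +5 new -> 34 infected
Step 6: +6 new -> 40 infected
Step 7: +3 new -> 43 infected
Step 8: +1 new -> 44 infected
Step 9: +0 new -> 44 infected

Answer: 44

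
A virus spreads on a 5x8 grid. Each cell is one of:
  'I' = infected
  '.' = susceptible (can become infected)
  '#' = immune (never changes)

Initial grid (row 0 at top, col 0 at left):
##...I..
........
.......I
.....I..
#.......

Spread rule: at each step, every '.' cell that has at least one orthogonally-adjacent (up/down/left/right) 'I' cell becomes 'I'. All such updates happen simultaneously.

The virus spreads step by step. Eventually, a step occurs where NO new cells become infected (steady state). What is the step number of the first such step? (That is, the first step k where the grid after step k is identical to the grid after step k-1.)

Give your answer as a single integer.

Answer: 7

Derivation:
Step 0 (initial): 3 infected
Step 1: +10 new -> 13 infected
Step 2: +9 new -> 22 infected
Step 3: +5 new -> 27 infected
Step 4: +4 new -> 31 infected
Step 5: +4 new -> 35 infected
Step 6: +2 new -> 37 infected
Step 7: +0 new -> 37 infected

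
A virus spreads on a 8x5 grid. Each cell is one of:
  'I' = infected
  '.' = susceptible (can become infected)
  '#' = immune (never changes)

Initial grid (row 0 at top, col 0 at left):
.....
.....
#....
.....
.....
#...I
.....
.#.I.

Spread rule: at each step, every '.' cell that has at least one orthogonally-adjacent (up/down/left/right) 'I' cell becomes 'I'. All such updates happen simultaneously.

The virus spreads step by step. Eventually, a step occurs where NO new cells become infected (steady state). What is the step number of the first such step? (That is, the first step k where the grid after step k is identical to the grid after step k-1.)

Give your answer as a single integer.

Answer: 10

Derivation:
Step 0 (initial): 2 infected
Step 1: +6 new -> 8 infected
Step 2: +4 new -> 12 infected
Step 3: +5 new -> 17 infected
Step 4: +5 new -> 22 infected
Step 5: +6 new -> 28 infected
Step 6: +4 new -> 32 infected
Step 7: +2 new -> 34 infected
Step 8: +2 new -> 36 infected
Step 9: +1 new -> 37 infected
Step 10: +0 new -> 37 infected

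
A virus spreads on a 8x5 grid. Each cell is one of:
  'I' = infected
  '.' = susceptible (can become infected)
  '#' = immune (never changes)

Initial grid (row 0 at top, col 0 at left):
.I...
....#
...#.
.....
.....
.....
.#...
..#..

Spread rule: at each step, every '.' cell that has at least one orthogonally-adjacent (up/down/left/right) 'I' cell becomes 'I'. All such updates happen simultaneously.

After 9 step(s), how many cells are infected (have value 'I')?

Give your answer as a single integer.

Answer: 35

Derivation:
Step 0 (initial): 1 infected
Step 1: +3 new -> 4 infected
Step 2: +4 new -> 8 infected
Step 3: +5 new -> 13 infected
Step 4: +3 new -> 16 infected
Step 5: +4 new -> 20 infected
Step 6: +4 new -> 24 infected
Step 7: +5 new -> 29 infected
Step 8: +3 new -> 32 infected
Step 9: +3 new -> 35 infected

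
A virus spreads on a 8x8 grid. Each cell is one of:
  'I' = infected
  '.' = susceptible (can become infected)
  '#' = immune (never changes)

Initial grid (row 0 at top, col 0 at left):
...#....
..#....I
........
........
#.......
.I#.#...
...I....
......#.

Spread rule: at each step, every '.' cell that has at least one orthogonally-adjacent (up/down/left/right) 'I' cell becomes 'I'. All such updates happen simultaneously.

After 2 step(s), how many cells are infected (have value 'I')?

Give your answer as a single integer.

Step 0 (initial): 3 infected
Step 1: +10 new -> 13 infected
Step 2: +12 new -> 25 infected

Answer: 25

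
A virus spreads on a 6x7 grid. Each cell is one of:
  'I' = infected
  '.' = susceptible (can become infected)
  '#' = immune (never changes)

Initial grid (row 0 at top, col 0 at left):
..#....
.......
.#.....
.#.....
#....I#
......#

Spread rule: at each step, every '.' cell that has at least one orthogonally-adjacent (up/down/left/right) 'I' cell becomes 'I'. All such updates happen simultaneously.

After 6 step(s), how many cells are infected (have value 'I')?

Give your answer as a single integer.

Step 0 (initial): 1 infected
Step 1: +3 new -> 4 infected
Step 2: +5 new -> 9 infected
Step 3: +6 new -> 15 infected
Step 4: +7 new -> 22 infected
Step 5: +5 new -> 27 infected
Step 6: +3 new -> 30 infected

Answer: 30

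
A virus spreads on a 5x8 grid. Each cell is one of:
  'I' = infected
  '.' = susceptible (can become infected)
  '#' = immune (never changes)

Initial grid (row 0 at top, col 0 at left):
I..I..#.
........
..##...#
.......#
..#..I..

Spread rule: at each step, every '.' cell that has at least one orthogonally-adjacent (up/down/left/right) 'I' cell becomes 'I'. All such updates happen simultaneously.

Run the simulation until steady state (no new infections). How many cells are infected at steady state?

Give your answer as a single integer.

Step 0 (initial): 3 infected
Step 1: +8 new -> 11 infected
Step 2: +10 new -> 21 infected
Step 3: +6 new -> 27 infected
Step 4: +4 new -> 31 infected
Step 5: +2 new -> 33 infected
Step 6: +1 new -> 34 infected
Step 7: +0 new -> 34 infected

Answer: 34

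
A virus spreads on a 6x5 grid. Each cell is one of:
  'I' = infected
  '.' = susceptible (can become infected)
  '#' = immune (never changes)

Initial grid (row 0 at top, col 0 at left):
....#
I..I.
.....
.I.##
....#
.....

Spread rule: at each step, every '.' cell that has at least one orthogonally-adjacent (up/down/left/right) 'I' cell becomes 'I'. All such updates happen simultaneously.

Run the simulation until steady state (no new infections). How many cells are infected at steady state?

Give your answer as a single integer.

Step 0 (initial): 3 infected
Step 1: +11 new -> 14 infected
Step 2: +7 new -> 21 infected
Step 3: +3 new -> 24 infected
Step 4: +1 new -> 25 infected
Step 5: +1 new -> 26 infected
Step 6: +0 new -> 26 infected

Answer: 26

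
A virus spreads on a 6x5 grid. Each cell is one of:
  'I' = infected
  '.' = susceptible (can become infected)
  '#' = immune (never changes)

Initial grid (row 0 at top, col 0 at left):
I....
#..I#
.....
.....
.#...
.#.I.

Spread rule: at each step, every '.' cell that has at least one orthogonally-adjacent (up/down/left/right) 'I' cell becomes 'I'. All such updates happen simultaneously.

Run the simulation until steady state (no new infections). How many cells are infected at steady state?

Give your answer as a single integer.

Answer: 26

Derivation:
Step 0 (initial): 3 infected
Step 1: +7 new -> 10 infected
Step 2: +8 new -> 18 infected
Step 3: +3 new -> 21 infected
Step 4: +2 new -> 23 infected
Step 5: +1 new -> 24 infected
Step 6: +1 new -> 25 infected
Step 7: +1 new -> 26 infected
Step 8: +0 new -> 26 infected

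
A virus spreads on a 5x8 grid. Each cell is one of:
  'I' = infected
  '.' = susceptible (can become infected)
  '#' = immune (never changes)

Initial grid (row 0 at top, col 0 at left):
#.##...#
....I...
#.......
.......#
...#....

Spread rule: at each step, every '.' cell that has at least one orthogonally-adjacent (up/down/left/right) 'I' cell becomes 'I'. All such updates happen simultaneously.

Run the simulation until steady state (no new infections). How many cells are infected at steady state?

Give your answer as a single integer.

Answer: 33

Derivation:
Step 0 (initial): 1 infected
Step 1: +4 new -> 5 infected
Step 2: +6 new -> 11 infected
Step 3: +8 new -> 19 infected
Step 4: +7 new -> 26 infected
Step 5: +3 new -> 29 infected
Step 6: +3 new -> 32 infected
Step 7: +1 new -> 33 infected
Step 8: +0 new -> 33 infected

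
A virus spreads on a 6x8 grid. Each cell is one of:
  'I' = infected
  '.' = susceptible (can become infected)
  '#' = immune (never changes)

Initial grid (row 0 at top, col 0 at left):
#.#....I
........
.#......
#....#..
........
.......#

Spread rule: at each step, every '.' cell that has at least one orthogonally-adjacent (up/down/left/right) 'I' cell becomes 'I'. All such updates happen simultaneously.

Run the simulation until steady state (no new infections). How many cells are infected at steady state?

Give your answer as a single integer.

Answer: 42

Derivation:
Step 0 (initial): 1 infected
Step 1: +2 new -> 3 infected
Step 2: +3 new -> 6 infected
Step 3: +4 new -> 10 infected
Step 4: +5 new -> 15 infected
Step 5: +3 new -> 18 infected
Step 6: +5 new -> 23 infected
Step 7: +5 new -> 28 infected
Step 8: +5 new -> 33 infected
Step 9: +4 new -> 37 infected
Step 10: +2 new -> 39 infected
Step 11: +2 new -> 41 infected
Step 12: +1 new -> 42 infected
Step 13: +0 new -> 42 infected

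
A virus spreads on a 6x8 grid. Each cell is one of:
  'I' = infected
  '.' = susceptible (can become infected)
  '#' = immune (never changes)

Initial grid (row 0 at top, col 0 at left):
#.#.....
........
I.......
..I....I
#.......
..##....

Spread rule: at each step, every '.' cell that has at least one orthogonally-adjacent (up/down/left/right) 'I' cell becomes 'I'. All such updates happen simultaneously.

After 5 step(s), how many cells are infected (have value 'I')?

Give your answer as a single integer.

Answer: 43

Derivation:
Step 0 (initial): 3 infected
Step 1: +10 new -> 13 infected
Step 2: +11 new -> 24 infected
Step 3: +10 new -> 34 infected
Step 4: +7 new -> 41 infected
Step 5: +2 new -> 43 infected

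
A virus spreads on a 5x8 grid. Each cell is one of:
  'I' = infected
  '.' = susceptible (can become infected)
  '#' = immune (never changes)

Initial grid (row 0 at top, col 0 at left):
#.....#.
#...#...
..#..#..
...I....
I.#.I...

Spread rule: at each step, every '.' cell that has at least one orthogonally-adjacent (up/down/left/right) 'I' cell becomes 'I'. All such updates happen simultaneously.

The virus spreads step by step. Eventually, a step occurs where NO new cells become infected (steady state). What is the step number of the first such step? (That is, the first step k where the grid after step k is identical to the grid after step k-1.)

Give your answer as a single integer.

Step 0 (initial): 3 infected
Step 1: +7 new -> 10 infected
Step 2: +6 new -> 16 infected
Step 3: +5 new -> 21 infected
Step 4: +5 new -> 26 infected
Step 5: +4 new -> 30 infected
Step 6: +2 new -> 32 infected
Step 7: +1 new -> 33 infected
Step 8: +0 new -> 33 infected

Answer: 8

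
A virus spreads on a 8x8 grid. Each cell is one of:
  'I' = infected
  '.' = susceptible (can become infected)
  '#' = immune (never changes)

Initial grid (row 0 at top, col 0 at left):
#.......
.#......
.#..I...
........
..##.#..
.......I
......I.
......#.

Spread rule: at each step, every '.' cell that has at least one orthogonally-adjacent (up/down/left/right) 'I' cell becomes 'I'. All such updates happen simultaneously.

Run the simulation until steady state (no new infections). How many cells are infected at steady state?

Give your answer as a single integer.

Answer: 57

Derivation:
Step 0 (initial): 3 infected
Step 1: +8 new -> 11 infected
Step 2: +14 new -> 25 infected
Step 3: +10 new -> 35 infected
Step 4: +7 new -> 42 infected
Step 5: +7 new -> 49 infected
Step 6: +5 new -> 54 infected
Step 7: +3 new -> 57 infected
Step 8: +0 new -> 57 infected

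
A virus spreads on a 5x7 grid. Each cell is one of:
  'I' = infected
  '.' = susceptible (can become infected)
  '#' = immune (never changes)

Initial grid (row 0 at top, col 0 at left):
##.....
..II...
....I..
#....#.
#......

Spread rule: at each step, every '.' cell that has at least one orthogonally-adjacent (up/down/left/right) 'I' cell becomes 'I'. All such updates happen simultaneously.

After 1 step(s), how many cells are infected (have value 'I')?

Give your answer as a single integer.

Answer: 11

Derivation:
Step 0 (initial): 3 infected
Step 1: +8 new -> 11 infected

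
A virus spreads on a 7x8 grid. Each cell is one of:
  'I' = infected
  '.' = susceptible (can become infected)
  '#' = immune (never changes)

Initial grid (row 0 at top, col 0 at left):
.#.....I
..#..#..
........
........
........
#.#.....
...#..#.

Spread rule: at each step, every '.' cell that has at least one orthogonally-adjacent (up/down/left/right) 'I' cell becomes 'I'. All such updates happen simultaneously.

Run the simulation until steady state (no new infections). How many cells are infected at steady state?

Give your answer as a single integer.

Answer: 49

Derivation:
Step 0 (initial): 1 infected
Step 1: +2 new -> 3 infected
Step 2: +3 new -> 6 infected
Step 3: +3 new -> 9 infected
Step 4: +5 new -> 14 infected
Step 5: +6 new -> 20 infected
Step 6: +5 new -> 25 infected
Step 7: +4 new -> 29 infected
Step 8: +5 new -> 34 infected
Step 9: +6 new -> 40 infected
Step 10: +3 new -> 43 infected
Step 11: +3 new -> 46 infected
Step 12: +1 new -> 47 infected
Step 13: +2 new -> 49 infected
Step 14: +0 new -> 49 infected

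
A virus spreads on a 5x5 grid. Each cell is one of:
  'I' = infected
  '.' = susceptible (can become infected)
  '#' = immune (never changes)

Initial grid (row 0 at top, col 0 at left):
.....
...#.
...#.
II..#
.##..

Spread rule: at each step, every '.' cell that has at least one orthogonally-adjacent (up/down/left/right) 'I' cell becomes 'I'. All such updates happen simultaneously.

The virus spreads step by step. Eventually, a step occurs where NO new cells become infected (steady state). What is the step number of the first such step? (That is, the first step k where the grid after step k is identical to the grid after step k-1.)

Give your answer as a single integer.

Step 0 (initial): 2 infected
Step 1: +4 new -> 6 infected
Step 2: +4 new -> 10 infected
Step 3: +4 new -> 14 infected
Step 4: +2 new -> 16 infected
Step 5: +1 new -> 17 infected
Step 6: +1 new -> 18 infected
Step 7: +1 new -> 19 infected
Step 8: +1 new -> 20 infected
Step 9: +0 new -> 20 infected

Answer: 9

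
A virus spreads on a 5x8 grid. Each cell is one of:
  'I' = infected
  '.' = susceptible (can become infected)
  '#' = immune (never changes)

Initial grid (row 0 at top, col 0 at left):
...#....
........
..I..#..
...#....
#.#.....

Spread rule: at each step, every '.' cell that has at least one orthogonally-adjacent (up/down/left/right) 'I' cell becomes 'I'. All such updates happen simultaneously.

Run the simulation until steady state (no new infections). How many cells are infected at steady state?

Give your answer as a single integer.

Answer: 35

Derivation:
Step 0 (initial): 1 infected
Step 1: +4 new -> 5 infected
Step 2: +6 new -> 11 infected
Step 3: +6 new -> 17 infected
Step 4: +5 new -> 22 infected
Step 5: +5 new -> 27 infected
Step 6: +5 new -> 32 infected
Step 7: +3 new -> 35 infected
Step 8: +0 new -> 35 infected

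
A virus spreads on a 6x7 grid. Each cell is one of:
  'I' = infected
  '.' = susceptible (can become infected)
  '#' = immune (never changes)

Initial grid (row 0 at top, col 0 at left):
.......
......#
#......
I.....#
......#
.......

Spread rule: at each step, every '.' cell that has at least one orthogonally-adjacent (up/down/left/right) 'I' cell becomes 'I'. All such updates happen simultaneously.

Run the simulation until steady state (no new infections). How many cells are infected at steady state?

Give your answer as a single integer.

Answer: 38

Derivation:
Step 0 (initial): 1 infected
Step 1: +2 new -> 3 infected
Step 2: +4 new -> 7 infected
Step 3: +5 new -> 12 infected
Step 4: +7 new -> 19 infected
Step 5: +7 new -> 26 infected
Step 6: +5 new -> 31 infected
Step 7: +4 new -> 35 infected
Step 8: +2 new -> 37 infected
Step 9: +1 new -> 38 infected
Step 10: +0 new -> 38 infected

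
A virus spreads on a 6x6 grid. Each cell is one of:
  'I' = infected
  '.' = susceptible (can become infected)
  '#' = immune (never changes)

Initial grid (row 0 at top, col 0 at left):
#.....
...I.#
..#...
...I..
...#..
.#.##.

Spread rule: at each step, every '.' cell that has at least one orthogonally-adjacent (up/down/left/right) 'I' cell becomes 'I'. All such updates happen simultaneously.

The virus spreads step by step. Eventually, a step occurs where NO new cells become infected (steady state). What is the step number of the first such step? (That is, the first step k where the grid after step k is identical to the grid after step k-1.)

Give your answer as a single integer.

Step 0 (initial): 2 infected
Step 1: +6 new -> 8 infected
Step 2: +8 new -> 16 infected
Step 3: +9 new -> 25 infected
Step 4: +3 new -> 28 infected
Step 5: +1 new -> 29 infected
Step 6: +0 new -> 29 infected

Answer: 6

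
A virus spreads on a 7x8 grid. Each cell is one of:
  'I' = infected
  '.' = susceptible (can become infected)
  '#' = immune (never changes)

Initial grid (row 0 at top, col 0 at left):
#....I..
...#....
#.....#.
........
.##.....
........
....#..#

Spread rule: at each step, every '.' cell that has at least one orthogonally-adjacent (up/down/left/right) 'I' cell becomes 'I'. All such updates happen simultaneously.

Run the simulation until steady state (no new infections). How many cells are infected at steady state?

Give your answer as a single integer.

Step 0 (initial): 1 infected
Step 1: +3 new -> 4 infected
Step 2: +5 new -> 9 infected
Step 3: +4 new -> 13 infected
Step 4: +7 new -> 20 infected
Step 5: +7 new -> 27 infected
Step 6: +8 new -> 35 infected
Step 7: +4 new -> 39 infected
Step 8: +3 new -> 42 infected
Step 9: +3 new -> 45 infected
Step 10: +2 new -> 47 infected
Step 11: +1 new -> 48 infected
Step 12: +0 new -> 48 infected

Answer: 48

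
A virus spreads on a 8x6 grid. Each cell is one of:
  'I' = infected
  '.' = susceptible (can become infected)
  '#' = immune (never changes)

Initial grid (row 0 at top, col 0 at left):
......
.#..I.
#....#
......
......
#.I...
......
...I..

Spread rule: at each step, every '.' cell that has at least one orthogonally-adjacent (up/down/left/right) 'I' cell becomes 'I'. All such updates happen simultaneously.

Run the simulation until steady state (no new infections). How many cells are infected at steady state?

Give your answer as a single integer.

Answer: 44

Derivation:
Step 0 (initial): 3 infected
Step 1: +11 new -> 14 infected
Step 2: +13 new -> 27 infected
Step 3: +11 new -> 38 infected
Step 4: +4 new -> 42 infected
Step 5: +1 new -> 43 infected
Step 6: +1 new -> 44 infected
Step 7: +0 new -> 44 infected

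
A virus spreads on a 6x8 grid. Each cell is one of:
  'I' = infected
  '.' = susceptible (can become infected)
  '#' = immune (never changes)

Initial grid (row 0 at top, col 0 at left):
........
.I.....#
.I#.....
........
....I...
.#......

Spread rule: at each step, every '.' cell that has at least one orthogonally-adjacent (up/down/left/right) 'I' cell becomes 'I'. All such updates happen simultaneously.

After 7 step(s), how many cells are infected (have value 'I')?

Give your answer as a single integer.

Answer: 45

Derivation:
Step 0 (initial): 3 infected
Step 1: +9 new -> 12 infected
Step 2: +13 new -> 25 infected
Step 3: +9 new -> 34 infected
Step 4: +6 new -> 40 infected
Step 5: +3 new -> 43 infected
Step 6: +1 new -> 44 infected
Step 7: +1 new -> 45 infected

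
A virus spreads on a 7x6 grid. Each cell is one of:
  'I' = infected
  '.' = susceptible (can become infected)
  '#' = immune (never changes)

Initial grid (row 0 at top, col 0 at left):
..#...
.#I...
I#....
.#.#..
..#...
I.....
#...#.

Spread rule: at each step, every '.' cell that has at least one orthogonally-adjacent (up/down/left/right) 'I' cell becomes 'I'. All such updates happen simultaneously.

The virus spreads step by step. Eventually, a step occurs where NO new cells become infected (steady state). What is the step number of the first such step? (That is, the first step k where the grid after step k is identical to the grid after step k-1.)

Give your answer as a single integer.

Step 0 (initial): 3 infected
Step 1: +6 new -> 9 infected
Step 2: +8 new -> 17 infected
Step 3: +6 new -> 23 infected
Step 4: +6 new -> 29 infected
Step 5: +3 new -> 32 infected
Step 6: +2 new -> 34 infected
Step 7: +0 new -> 34 infected

Answer: 7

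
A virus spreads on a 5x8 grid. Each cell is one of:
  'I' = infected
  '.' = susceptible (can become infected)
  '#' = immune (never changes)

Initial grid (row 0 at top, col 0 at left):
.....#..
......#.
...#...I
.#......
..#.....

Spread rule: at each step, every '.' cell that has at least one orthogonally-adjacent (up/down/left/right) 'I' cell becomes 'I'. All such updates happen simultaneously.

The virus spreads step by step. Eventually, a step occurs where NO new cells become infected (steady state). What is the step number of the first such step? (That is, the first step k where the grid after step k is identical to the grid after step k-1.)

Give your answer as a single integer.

Answer: 13

Derivation:
Step 0 (initial): 1 infected
Step 1: +3 new -> 4 infected
Step 2: +4 new -> 8 infected
Step 3: +5 new -> 13 infected
Step 4: +3 new -> 16 infected
Step 5: +4 new -> 20 infected
Step 6: +4 new -> 24 infected
Step 7: +3 new -> 27 infected
Step 8: +3 new -> 30 infected
Step 9: +2 new -> 32 infected
Step 10: +1 new -> 33 infected
Step 11: +1 new -> 34 infected
Step 12: +1 new -> 35 infected
Step 13: +0 new -> 35 infected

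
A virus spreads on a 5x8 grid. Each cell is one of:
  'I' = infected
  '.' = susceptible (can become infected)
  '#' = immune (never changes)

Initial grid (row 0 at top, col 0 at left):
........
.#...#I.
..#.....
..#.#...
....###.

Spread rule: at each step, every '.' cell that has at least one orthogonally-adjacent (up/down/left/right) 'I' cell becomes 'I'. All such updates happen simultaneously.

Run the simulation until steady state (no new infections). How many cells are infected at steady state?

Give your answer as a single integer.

Answer: 32

Derivation:
Step 0 (initial): 1 infected
Step 1: +3 new -> 4 infected
Step 2: +5 new -> 9 infected
Step 3: +4 new -> 13 infected
Step 4: +4 new -> 17 infected
Step 5: +3 new -> 20 infected
Step 6: +3 new -> 23 infected
Step 7: +2 new -> 25 infected
Step 8: +2 new -> 27 infected
Step 9: +3 new -> 30 infected
Step 10: +2 new -> 32 infected
Step 11: +0 new -> 32 infected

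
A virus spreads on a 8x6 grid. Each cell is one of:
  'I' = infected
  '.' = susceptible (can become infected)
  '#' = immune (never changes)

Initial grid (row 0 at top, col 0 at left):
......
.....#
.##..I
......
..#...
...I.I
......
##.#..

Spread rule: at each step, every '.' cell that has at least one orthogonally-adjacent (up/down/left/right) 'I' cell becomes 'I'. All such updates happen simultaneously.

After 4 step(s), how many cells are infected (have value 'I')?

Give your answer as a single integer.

Answer: 34

Derivation:
Step 0 (initial): 3 infected
Step 1: +8 new -> 11 infected
Step 2: +9 new -> 20 infected
Step 3: +8 new -> 28 infected
Step 4: +6 new -> 34 infected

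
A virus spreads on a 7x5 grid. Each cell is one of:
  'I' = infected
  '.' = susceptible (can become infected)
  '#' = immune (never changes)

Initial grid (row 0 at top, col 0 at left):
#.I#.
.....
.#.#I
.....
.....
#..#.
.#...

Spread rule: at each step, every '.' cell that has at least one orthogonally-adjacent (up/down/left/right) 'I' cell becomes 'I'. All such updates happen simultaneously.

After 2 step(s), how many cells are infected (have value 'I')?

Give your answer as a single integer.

Answer: 12

Derivation:
Step 0 (initial): 2 infected
Step 1: +4 new -> 6 infected
Step 2: +6 new -> 12 infected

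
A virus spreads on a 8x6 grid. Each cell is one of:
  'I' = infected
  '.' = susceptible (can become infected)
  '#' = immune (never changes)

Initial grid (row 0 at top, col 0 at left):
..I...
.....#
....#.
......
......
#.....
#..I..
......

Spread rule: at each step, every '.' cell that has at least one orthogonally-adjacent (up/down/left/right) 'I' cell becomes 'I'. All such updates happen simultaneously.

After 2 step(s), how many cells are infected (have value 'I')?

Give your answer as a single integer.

Step 0 (initial): 2 infected
Step 1: +7 new -> 9 infected
Step 2: +12 new -> 21 infected

Answer: 21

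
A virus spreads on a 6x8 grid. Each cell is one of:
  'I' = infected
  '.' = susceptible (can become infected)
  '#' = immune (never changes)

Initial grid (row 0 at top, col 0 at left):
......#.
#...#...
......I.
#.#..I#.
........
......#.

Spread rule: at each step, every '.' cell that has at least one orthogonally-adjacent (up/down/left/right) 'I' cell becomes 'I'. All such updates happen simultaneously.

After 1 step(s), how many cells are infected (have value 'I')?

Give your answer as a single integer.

Answer: 7

Derivation:
Step 0 (initial): 2 infected
Step 1: +5 new -> 7 infected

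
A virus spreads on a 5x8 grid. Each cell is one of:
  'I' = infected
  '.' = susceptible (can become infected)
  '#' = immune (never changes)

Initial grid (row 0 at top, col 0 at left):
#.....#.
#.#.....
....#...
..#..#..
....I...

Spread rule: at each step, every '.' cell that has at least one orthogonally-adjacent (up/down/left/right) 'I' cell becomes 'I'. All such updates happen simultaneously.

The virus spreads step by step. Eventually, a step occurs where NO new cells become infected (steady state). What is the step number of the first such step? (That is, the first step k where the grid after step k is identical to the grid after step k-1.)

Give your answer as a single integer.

Answer: 8

Derivation:
Step 0 (initial): 1 infected
Step 1: +3 new -> 4 infected
Step 2: +3 new -> 7 infected
Step 3: +4 new -> 11 infected
Step 4: +6 new -> 17 infected
Step 5: +7 new -> 24 infected
Step 6: +6 new -> 30 infected
Step 7: +3 new -> 33 infected
Step 8: +0 new -> 33 infected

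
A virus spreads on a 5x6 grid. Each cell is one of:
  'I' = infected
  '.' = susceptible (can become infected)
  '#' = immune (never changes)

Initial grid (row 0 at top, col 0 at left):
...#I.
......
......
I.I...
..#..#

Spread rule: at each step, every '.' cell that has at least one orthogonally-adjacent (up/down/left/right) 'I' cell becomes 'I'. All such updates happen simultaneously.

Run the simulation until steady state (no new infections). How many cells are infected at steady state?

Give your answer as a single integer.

Step 0 (initial): 3 infected
Step 1: +7 new -> 10 infected
Step 2: +10 new -> 20 infected
Step 3: +6 new -> 26 infected
Step 4: +1 new -> 27 infected
Step 5: +0 new -> 27 infected

Answer: 27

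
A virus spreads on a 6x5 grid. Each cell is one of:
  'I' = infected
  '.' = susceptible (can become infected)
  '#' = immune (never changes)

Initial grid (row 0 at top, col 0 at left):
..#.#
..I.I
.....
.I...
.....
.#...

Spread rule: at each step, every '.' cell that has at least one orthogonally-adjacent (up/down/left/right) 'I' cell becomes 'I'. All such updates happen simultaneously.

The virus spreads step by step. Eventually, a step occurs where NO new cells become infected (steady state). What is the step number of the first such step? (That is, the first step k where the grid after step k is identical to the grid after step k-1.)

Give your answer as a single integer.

Step 0 (initial): 3 infected
Step 1: +8 new -> 11 infected
Step 2: +9 new -> 20 infected
Step 3: +5 new -> 25 infected
Step 4: +2 new -> 27 infected
Step 5: +0 new -> 27 infected

Answer: 5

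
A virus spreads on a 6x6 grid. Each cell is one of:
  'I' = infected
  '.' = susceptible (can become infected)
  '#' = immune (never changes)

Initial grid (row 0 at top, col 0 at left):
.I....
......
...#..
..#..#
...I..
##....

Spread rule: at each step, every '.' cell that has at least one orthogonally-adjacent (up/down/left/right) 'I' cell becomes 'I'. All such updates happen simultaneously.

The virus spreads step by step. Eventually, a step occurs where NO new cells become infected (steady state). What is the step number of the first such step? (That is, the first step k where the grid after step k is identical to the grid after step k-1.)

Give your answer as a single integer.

Answer: 6

Derivation:
Step 0 (initial): 2 infected
Step 1: +7 new -> 9 infected
Step 2: +9 new -> 18 infected
Step 3: +8 new -> 26 infected
Step 4: +4 new -> 30 infected
Step 5: +1 new -> 31 infected
Step 6: +0 new -> 31 infected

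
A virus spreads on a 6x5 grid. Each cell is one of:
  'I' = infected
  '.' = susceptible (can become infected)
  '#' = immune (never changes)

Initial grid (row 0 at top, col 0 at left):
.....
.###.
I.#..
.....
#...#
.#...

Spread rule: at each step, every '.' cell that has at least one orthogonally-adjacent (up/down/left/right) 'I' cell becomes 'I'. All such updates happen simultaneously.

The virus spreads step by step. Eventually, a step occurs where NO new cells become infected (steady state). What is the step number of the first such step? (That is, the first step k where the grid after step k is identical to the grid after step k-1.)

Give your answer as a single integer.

Step 0 (initial): 1 infected
Step 1: +3 new -> 4 infected
Step 2: +2 new -> 6 infected
Step 3: +3 new -> 9 infected
Step 4: +3 new -> 12 infected
Step 5: +5 new -> 17 infected
Step 6: +3 new -> 20 infected
Step 7: +2 new -> 22 infected
Step 8: +0 new -> 22 infected

Answer: 8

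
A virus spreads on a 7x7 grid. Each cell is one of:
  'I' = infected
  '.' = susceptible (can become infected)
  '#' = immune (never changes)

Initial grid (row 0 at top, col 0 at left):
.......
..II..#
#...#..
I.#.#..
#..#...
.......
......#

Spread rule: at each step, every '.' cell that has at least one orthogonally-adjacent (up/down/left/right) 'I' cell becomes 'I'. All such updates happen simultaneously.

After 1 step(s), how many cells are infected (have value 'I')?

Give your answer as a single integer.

Step 0 (initial): 3 infected
Step 1: +7 new -> 10 infected

Answer: 10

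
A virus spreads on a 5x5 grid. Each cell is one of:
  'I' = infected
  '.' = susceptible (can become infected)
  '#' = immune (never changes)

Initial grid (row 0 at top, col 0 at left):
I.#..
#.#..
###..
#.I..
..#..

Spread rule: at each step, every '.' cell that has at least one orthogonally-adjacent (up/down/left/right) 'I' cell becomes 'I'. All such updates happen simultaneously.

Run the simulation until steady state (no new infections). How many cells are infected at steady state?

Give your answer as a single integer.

Answer: 17

Derivation:
Step 0 (initial): 2 infected
Step 1: +3 new -> 5 infected
Step 2: +5 new -> 10 infected
Step 3: +4 new -> 14 infected
Step 4: +2 new -> 16 infected
Step 5: +1 new -> 17 infected
Step 6: +0 new -> 17 infected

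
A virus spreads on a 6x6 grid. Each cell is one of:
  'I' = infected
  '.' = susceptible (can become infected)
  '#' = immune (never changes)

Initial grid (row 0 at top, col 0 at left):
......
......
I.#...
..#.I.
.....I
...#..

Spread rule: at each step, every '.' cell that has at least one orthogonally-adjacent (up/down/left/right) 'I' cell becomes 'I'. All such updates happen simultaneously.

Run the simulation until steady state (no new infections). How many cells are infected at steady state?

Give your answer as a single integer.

Answer: 33

Derivation:
Step 0 (initial): 3 infected
Step 1: +8 new -> 11 infected
Step 2: +9 new -> 20 infected
Step 3: +8 new -> 28 infected
Step 4: +5 new -> 33 infected
Step 5: +0 new -> 33 infected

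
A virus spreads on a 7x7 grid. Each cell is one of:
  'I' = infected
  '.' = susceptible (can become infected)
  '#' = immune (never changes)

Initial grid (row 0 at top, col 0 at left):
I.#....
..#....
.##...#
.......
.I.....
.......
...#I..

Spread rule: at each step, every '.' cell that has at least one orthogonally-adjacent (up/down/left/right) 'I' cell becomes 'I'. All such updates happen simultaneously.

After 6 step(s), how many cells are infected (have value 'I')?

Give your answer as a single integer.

Answer: 40

Derivation:
Step 0 (initial): 3 infected
Step 1: +8 new -> 11 infected
Step 2: +12 new -> 23 infected
Step 3: +6 new -> 29 infected
Step 4: +4 new -> 33 infected
Step 5: +4 new -> 37 infected
Step 6: +3 new -> 40 infected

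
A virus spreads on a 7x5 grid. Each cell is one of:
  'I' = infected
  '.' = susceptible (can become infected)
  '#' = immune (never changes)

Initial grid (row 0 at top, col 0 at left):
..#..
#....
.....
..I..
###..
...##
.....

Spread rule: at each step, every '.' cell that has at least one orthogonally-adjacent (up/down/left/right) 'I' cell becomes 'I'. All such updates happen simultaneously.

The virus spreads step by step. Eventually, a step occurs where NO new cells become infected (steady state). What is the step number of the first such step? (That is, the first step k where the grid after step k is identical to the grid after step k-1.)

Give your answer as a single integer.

Step 0 (initial): 1 infected
Step 1: +3 new -> 4 infected
Step 2: +6 new -> 10 infected
Step 3: +5 new -> 15 infected
Step 4: +3 new -> 18 infected
Step 5: +2 new -> 20 infected
Step 6: +0 new -> 20 infected

Answer: 6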